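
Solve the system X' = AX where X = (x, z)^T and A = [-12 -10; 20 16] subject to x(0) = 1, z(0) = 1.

x(t) = -12e^(2t)sin(2t) + e^(2t)cos(2t), z(t) = 17e^(2t)sin(2t) + e^(2t)cos(2t)

Coefficient matrix A = [[-12, -10], [20, 16]].
Characteristic polynomial det(A - λI) = λ^2 - 4λ + 8 = 0.
Eigenvalues λ = 2 ± 2i (complex conjugate pair).
For λ=2+2i: an eigenvector is (-2,3) - i(-1,1) = (-2 + i, 3 - i).
A real fundamental pair from Re and Im of e^((2+2i)t)v: X_1 = e^(2t)(cos(2t)·(-2,3) + sin(2t)·(-1,1)), X_2 = e^(2t)(sin(2t)·(-2,3) - cos(2t)·(-1,1)).
General solution: c_1X_1 + c_2X_2.
Applying x(0)=1, z(0)=1 gives c_1=2, c_2=5.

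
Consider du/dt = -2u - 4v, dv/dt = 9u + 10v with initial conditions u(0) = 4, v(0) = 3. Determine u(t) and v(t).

Coefficient matrix A = [[-2, -4], [9, 10]].
Characteristic polynomial det(A - λI) = λ^2 - 8λ + 16 = 0.
Single eigenvalue λ = 4 with algebraic multiplicity 2.
Eigenvector v = (2,-3); generalized eigenvector w with (A-λI)w=v is (-1,1).
General solution: e^(4t)[C_1·v + C_2·(t·v + w)].
Applying u(0)=4, v(0)=3 gives C_1=-7, C_2=-18.

u(t) = -36te^(4t) + 4e^(4t), v(t) = 54te^(4t) + 3e^(4t)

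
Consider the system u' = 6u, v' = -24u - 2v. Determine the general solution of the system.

u(t) = -c_1e^(6t), v(t) = 3c_1e^(6t) + c_2e^(-2t)

Coefficient matrix A = [[6, 0], [-24, -2]].
Characteristic polynomial det(A - λI) = λ^2 - 4λ - 12 = 0.
Eigenvalues λ = 6, -2.
For λ=6: (A-λI) row 2 is [-24, -8], so an eigenvector is (-1, 3).
For λ=-2: (A-λI) row 1 is [8, 0], so an eigenvector is (0, 1).
General solution: c_1e^(6t)(-1,3) + c_2e^(-2t)(0,1).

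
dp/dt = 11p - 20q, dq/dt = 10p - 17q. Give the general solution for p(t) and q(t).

p(t) = 3C_1e^(-3t)sin(2t) - C_1e^(-3t)cos(2t) - C_2e^(-3t)sin(2t) - 3C_2e^(-3t)cos(2t), q(t) = 2C_1e^(-3t)sin(2t) - C_1e^(-3t)cos(2t) - C_2e^(-3t)sin(2t) - 2C_2e^(-3t)cos(2t)

Coefficient matrix A = [[11, -20], [10, -17]].
Characteristic polynomial det(A - λI) = λ^2 + 6λ + 13 = 0.
Eigenvalues λ = -3 ± 2i (complex conjugate pair).
For λ=-3+2i: an eigenvector is (-1,-1) - i(3,2) = (-1 - 3i, -1 - 2i).
A real fundamental pair from Re and Im of e^((-3+2i)t)v: X_1 = e^(-3t)(cos(2t)·(-1,-1) + sin(2t)·(3,2)), X_2 = e^(-3t)(sin(2t)·(-1,-1) - cos(2t)·(3,2)).
General solution: C_1X_1 + C_2X_2.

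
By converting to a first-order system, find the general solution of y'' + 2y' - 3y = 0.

y(t) = c_1e^(-3t) + c_2e^(t)

Let x_1 = y, x_2 = y'. Then x_1' = x_2 and x_2' = 3x_1 - 2x_2.
A = [[0,1],[3,-2]]; det(A-λI) = λ^2 + 2λ - 3.
Eigenvalues λ = -3, 1 with eigenvectors (1,-3), (1,1).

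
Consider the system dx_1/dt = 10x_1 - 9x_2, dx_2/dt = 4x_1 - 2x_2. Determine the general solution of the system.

x_1(t) = 3c_1e^(4t) + 3c_2te^(4t) + 2c_2e^(4t), x_2(t) = 2c_1e^(4t) + 2c_2te^(4t) + c_2e^(4t)

Coefficient matrix A = [[10, -9], [4, -2]].
Characteristic polynomial det(A - λI) = λ^2 - 8λ + 16 = 0.
Single eigenvalue λ = 4 with algebraic multiplicity 2.
Eigenvector v = (3,2); generalized eigenvector w with (A-λI)w=v is (2,1).
General solution: e^(4t)[c_1·v + c_2·(t·v + w)].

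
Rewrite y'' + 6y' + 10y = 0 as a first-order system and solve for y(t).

Let x_1 = y, x_2 = y'. Then x_1' = x_2 and x_2' = -10x_1 - 6x_2.
A = [[0,1],[-10,-6]]; det(A-λI) = λ^2 + 6λ + 10.
Eigenvalues λ = -3 ± i.

y(t) = C_1e^(-3t)cos(t) + C_2e^(-3t)sin(t)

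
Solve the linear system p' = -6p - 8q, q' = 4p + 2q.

p(t) = K_1e^(-2t)sin(4t) - K_1e^(-2t)cos(4t) - K_2e^(-2t)sin(4t) - K_2e^(-2t)cos(4t), q(t) = -K_1e^(-2t)sin(4t) + K_2e^(-2t)cos(4t)

Coefficient matrix A = [[-6, -8], [4, 2]].
Characteristic polynomial det(A - λI) = λ^2 + 4λ + 20 = 0.
Eigenvalues λ = -2 ± 4i (complex conjugate pair).
For λ=-2+4i: an eigenvector is (-1,0) - i(1,-1) = (-1 - i, 0 + i).
A real fundamental pair from Re and Im of e^((-2+4i)t)v: X_1 = e^(-2t)(cos(4t)·(-1,0) + sin(4t)·(1,-1)), X_2 = e^(-2t)(sin(4t)·(-1,0) - cos(4t)·(1,-1)).
General solution: K_1X_1 + K_2X_2.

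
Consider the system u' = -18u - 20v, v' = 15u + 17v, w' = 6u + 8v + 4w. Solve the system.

u(t) = C_1e^(2t) + 4C_2e^(-3t), v(t) = -C_1e^(2t) - 3C_2e^(-3t), w(t) = C_1e^(2t) + C_3e^(4t)

Coefficient matrix A = [[-18, -20, 0], [15, 17, 0], [6, 8, 4]].
det(A - λI) = 0 gives eigenvalues λ = 2, -3, 4.
For λ=2: eigenvector (1,-1,1).
For λ=-3: eigenvector (4,-3,0).
For λ=4: eigenvector (0,0,1).
General solution: C_1e^(2t)(1,-1,1) + C_2e^(-3t)(4,-3,0) + C_3e^(4t)(0,0,1).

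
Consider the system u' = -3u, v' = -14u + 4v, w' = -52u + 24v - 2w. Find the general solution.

u(t) = C_1e^(-3t), v(t) = 2C_1e^(-3t) + C_2e^(4t), w(t) = 4C_1e^(-3t) + 4C_2e^(4t) + C_3e^(-2t)

Coefficient matrix A = [[-3, 0, 0], [-14, 4, 0], [-52, 24, -2]].
det(A - λI) = 0 gives eigenvalues λ = -3, 4, -2.
For λ=-3: eigenvector (1,2,4).
For λ=4: eigenvector (0,1,4).
For λ=-2: eigenvector (0,0,1).
General solution: C_1e^(-3t)(1,2,4) + C_2e^(4t)(0,1,4) + C_3e^(-2t)(0,0,1).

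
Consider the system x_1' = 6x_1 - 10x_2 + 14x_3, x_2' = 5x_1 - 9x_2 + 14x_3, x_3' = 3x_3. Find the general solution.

x_1(t) = 2C_1e^(3t) + 2C_2e^(t) - C_3e^(-4t), x_2(t) = 2C_1e^(3t) + C_2e^(t) - C_3e^(-4t), x_3(t) = C_1e^(3t)

Coefficient matrix A = [[6, -10, 14], [5, -9, 14], [0, 0, 3]].
det(A - λI) = 0 gives eigenvalues λ = 3, 1, -4.
For λ=3: eigenvector (2,2,1).
For λ=1: eigenvector (2,1,0).
For λ=-4: eigenvector (-1,-1,0).
General solution: C_1e^(3t)(2,2,1) + C_2e^(t)(2,1,0) + C_3e^(-4t)(-1,-1,0).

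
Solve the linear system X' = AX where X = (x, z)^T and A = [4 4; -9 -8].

Coefficient matrix A = [[4, 4], [-9, -8]].
Characteristic polynomial det(A - λI) = λ^2 + 4λ + 4 = 0.
Single eigenvalue λ = -2 with algebraic multiplicity 2.
Eigenvector v = (2,-3); generalized eigenvector w with (A-λI)w=v is (-1,2).
General solution: e^(-2t)[C_1·v + C_2·(t·v + w)].

x(t) = 2C_1e^(-2t) + 2C_2te^(-2t) - C_2e^(-2t), z(t) = -3C_1e^(-2t) - 3C_2te^(-2t) + 2C_2e^(-2t)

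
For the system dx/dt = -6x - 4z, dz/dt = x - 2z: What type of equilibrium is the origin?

A = [[-6,-4],[1,-2]]; det(A-λI) = λ^2 + 8λ + 16.
repeated λ = -4 with a single eigenvector.

stable improper node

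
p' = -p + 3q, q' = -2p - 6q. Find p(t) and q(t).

p(t) = -K_1e^(-4t) + 3K_2e^(-3t), q(t) = K_1e^(-4t) - 2K_2e^(-3t)

Coefficient matrix A = [[-1, 3], [-2, -6]].
Characteristic polynomial det(A - λI) = λ^2 + 7λ + 12 = 0.
Eigenvalues λ = -4, -3.
For λ=-4: (A-λI) row 1 is [3, 3], so an eigenvector is (-1, 1).
For λ=-3: (A-λI) row 1 is [2, 3], so an eigenvector is (3, -2).
General solution: K_1e^(-4t)(-1,1) + K_2e^(-3t)(3,-2).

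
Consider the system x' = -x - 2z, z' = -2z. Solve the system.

x(t) = -2K_1e^(-2t) - K_2e^(-t), z(t) = -K_1e^(-2t)

Coefficient matrix A = [[-1, -2], [0, -2]].
Characteristic polynomial det(A - λI) = λ^2 + 3λ + 2 = 0.
Eigenvalues λ = -2, -1.
For λ=-2: (A-λI) row 1 is [1, -2], so an eigenvector is (-2, -1).
For λ=-1: (A-λI) row 1 is [0, -2], so an eigenvector is (-1, 0).
General solution: K_1e^(-2t)(-2,-1) + K_2e^(-t)(-1,0).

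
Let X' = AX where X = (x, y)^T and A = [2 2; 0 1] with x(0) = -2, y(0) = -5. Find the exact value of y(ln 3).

-15

A = [[2,2],[0,1]]; eigenvalues λ = 2, 1.
Eigenvectors: (-1,0) for λ=2, (-2,1) for λ=1.
From the initial condition, c_1 = 12, c_2 = -5.
y(ln 3) = (12)(3^2)(0) + (-5)(3^1)(1) = -15.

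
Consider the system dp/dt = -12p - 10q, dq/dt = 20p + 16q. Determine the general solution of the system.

p(t) = c_1e^(2t)sin(2t) + 2c_1e^(2t)cos(2t) + 2c_2e^(2t)sin(2t) - c_2e^(2t)cos(2t), q(t) = -c_1e^(2t)sin(2t) - 3c_1e^(2t)cos(2t) - 3c_2e^(2t)sin(2t) + c_2e^(2t)cos(2t)

Coefficient matrix A = [[-12, -10], [20, 16]].
Characteristic polynomial det(A - λI) = λ^2 - 4λ + 8 = 0.
Eigenvalues λ = 2 ± 2i (complex conjugate pair).
For λ=2+2i: an eigenvector is (2,-3) - i(1,-1) = (2 - i, -3 + i).
A real fundamental pair from Re and Im of e^((2+2i)t)v: X_1 = e^(2t)(cos(2t)·(2,-3) + sin(2t)·(1,-1)), X_2 = e^(2t)(sin(2t)·(2,-3) - cos(2t)·(1,-1)).
General solution: c_1X_1 + c_2X_2.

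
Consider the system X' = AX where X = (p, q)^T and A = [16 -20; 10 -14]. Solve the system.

Coefficient matrix A = [[16, -20], [10, -14]].
Characteristic polynomial det(A - λI) = λ^2 - 2λ - 24 = 0.
Eigenvalues λ = 6, -4.
For λ=6: (A-λI) row 1 is [10, -20], so an eigenvector is (2, 1).
For λ=-4: (A-λI) row 1 is [20, -20], so an eigenvector is (1, 1).
General solution: K_1e^(6t)(2,1) + K_2e^(-4t)(1,1).

p(t) = 2K_1e^(6t) + K_2e^(-4t), q(t) = K_1e^(6t) + K_2e^(-4t)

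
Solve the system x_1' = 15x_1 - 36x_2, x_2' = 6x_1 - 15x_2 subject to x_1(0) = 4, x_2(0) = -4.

x_1(t) = 36e^(3t) - 32e^(-3t), x_2(t) = 12e^(3t) - 16e^(-3t)

Coefficient matrix A = [[15, -36], [6, -15]].
Characteristic polynomial det(A - λI) = λ^2 - 9 = 0.
Eigenvalues λ = -3, 3.
For λ=-3: (A-λI) row 1 is [18, -36], so an eigenvector is (-2, -1).
For λ=3: (A-λI) row 1 is [12, -36], so an eigenvector is (3, 1).
General solution: c_1e^(-3t)(-2,-1) + c_2e^(3t)(3,1).
Applying x_1(0)=4, x_2(0)=-4 gives c_1=16, c_2=12.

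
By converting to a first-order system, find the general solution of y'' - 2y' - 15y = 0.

Let x_1 = y, x_2 = y'. Then x_1' = x_2 and x_2' = 15x_1 + 2x_2.
A = [[0,1],[15,2]]; det(A-λI) = λ^2 - 2λ - 15.
Eigenvalues λ = -3, 5 with eigenvectors (1,-3), (1,5).

y(t) = C_1e^(-3t) + C_2e^(5t)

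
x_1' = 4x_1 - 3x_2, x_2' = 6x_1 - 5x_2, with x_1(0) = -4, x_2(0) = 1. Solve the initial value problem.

x_1(t) = -9e^(t) + 5e^(-2t), x_2(t) = -9e^(t) + 10e^(-2t)

Coefficient matrix A = [[4, -3], [6, -5]].
Characteristic polynomial det(A - λI) = λ^2 + λ - 2 = 0.
Eigenvalues λ = -2, 1.
For λ=-2: (A-λI) row 1 is [6, -3], so an eigenvector is (-1, -2).
For λ=1: (A-λI) row 1 is [3, -3], so an eigenvector is (1, 1).
General solution: c_1e^(-2t)(-1,-2) + c_2e^(t)(1,1).
Applying x_1(0)=-4, x_2(0)=1 gives c_1=-5, c_2=-9.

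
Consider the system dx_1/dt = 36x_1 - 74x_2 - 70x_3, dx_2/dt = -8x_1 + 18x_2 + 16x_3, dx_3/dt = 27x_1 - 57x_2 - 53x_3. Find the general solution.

Coefficient matrix A = [[36, -74, -70], [-8, 18, 16], [27, -57, -53]].
det(A - λI) = 0 gives eigenvalues λ = -2, 2, 1.
For λ=-2: eigenvector (-9,2,-7).
For λ=2: eigenvector (-4,1,-3).
For λ=1: eigenvector (2,0,1).
General solution: K_1e^(-2t)(-9,2,-7) + K_2e^(2t)(-4,1,-3) + K_3e^(t)(2,0,1).

x_1(t) = -9K_1e^(-2t) - 4K_2e^(2t) + 2K_3e^(t), x_2(t) = 2K_1e^(-2t) + K_2e^(2t), x_3(t) = -7K_1e^(-2t) - 3K_2e^(2t) + K_3e^(t)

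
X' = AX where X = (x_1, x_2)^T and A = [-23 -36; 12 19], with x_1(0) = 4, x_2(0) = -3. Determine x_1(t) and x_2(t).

Coefficient matrix A = [[-23, -36], [12, 19]].
Characteristic polynomial det(A - λI) = λ^2 + 4λ - 5 = 0.
Eigenvalues λ = 1, -5.
For λ=1: (A-λI) row 1 is [-24, -36], so an eigenvector is (-3, 2).
For λ=-5: (A-λI) row 1 is [-18, -36], so an eigenvector is (-2, 1).
General solution: C_1e^(t)(-3,2) + C_2e^(-5t)(-2,1).
Applying x_1(0)=4, x_2(0)=-3 gives C_1=-2, C_2=1.

x_1(t) = 6e^(t) - 2e^(-5t), x_2(t) = -4e^(t) + e^(-5t)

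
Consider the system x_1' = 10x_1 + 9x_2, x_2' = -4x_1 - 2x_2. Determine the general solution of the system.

Coefficient matrix A = [[10, 9], [-4, -2]].
Characteristic polynomial det(A - λI) = λ^2 - 8λ + 16 = 0.
Single eigenvalue λ = 4 with algebraic multiplicity 2.
Eigenvector v = (-3,2); generalized eigenvector w with (A-λI)w=v is (1,-1).
General solution: e^(4t)[c_1·v + c_2·(t·v + w)].

x_1(t) = -3c_1e^(4t) - 3c_2te^(4t) + c_2e^(4t), x_2(t) = 2c_1e^(4t) + 2c_2te^(4t) - c_2e^(4t)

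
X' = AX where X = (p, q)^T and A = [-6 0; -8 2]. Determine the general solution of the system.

Coefficient matrix A = [[-6, 0], [-8, 2]].
Characteristic polynomial det(A - λI) = λ^2 + 4λ - 12 = 0.
Eigenvalues λ = 2, -6.
For λ=2: (A-λI) row 1 is [-8, 0], so an eigenvector is (0, -1).
For λ=-6: (A-λI) row 2 is [-8, 8], so an eigenvector is (1, 1).
General solution: c_1e^(2t)(0,-1) + c_2e^(-6t)(1,1).

p(t) = c_2e^(-6t), q(t) = -c_1e^(2t) + c_2e^(-6t)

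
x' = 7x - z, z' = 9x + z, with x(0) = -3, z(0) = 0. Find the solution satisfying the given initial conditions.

Coefficient matrix A = [[7, -1], [9, 1]].
Characteristic polynomial det(A - λI) = λ^2 - 8λ + 16 = 0.
Single eigenvalue λ = 4 with algebraic multiplicity 2.
Eigenvector v = (1,3); generalized eigenvector w with (A-λI)w=v is (0,-1).
General solution: e^(4t)[c_1·v + c_2·(t·v + w)].
Applying x(0)=-3, z(0)=0 gives c_1=-3, c_2=-9.

x(t) = -9te^(4t) - 3e^(4t), z(t) = -27te^(4t)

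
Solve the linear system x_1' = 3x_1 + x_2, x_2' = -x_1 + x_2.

Coefficient matrix A = [[3, 1], [-1, 1]].
Characteristic polynomial det(A - λI) = λ^2 - 4λ + 4 = 0.
Single eigenvalue λ = 2 with algebraic multiplicity 2.
Eigenvector v = (-1,1); generalized eigenvector w with (A-λI)w=v is (2,-3).
General solution: e^(2t)[c_1·v + c_2·(t·v + w)].

x_1(t) = -c_1e^(2t) - c_2te^(2t) + 2c_2e^(2t), x_2(t) = c_1e^(2t) + c_2te^(2t) - 3c_2e^(2t)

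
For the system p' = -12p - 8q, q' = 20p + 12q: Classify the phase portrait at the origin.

center

A = [[-12,-8],[20,12]]; det(A-λI) = λ^2 + 16.
λ = 0 ± 4i: zero real part.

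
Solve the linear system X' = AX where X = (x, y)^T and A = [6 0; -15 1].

x(t) = -K_1e^(6t), y(t) = 3K_1e^(6t) + K_2e^(t)

Coefficient matrix A = [[6, 0], [-15, 1]].
Characteristic polynomial det(A - λI) = λ^2 - 7λ + 6 = 0.
Eigenvalues λ = 6, 1.
For λ=6: (A-λI) row 2 is [-15, -5], so an eigenvector is (-1, 3).
For λ=1: (A-λI) row 1 is [5, 0], so an eigenvector is (0, 1).
General solution: K_1e^(6t)(-1,3) + K_2e^(t)(0,1).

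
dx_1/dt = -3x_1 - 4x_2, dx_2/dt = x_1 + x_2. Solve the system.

x_1(t) = -2K_1e^(-t) - 2K_2te^(-t) + 3K_2e^(-t), x_2(t) = K_1e^(-t) + K_2te^(-t) - K_2e^(-t)

Coefficient matrix A = [[-3, -4], [1, 1]].
Characteristic polynomial det(A - λI) = λ^2 + 2λ + 1 = 0.
Single eigenvalue λ = -1 with algebraic multiplicity 2.
Eigenvector v = (-2,1); generalized eigenvector w with (A-λI)w=v is (3,-1).
General solution: e^(-t)[K_1·v + K_2·(t·v + w)].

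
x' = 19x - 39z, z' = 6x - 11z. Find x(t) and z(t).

Coefficient matrix A = [[19, -39], [6, -11]].
Characteristic polynomial det(A - λI) = λ^2 - 8λ + 25 = 0.
Eigenvalues λ = 4 ± 3i (complex conjugate pair).
For λ=4+3i: an eigenvector is (3,1) - i(2,1) = (3 - 2i, 1 - i).
A real fundamental pair from Re and Im of e^((4+3i)t)v: X_1 = e^(4t)(cos(3t)·(3,1) + sin(3t)·(2,1)), X_2 = e^(4t)(sin(3t)·(3,1) - cos(3t)·(2,1)).
General solution: K_1X_1 + K_2X_2.

x(t) = 2K_1e^(4t)sin(3t) + 3K_1e^(4t)cos(3t) + 3K_2e^(4t)sin(3t) - 2K_2e^(4t)cos(3t), z(t) = K_1e^(4t)sin(3t) + K_1e^(4t)cos(3t) + K_2e^(4t)sin(3t) - K_2e^(4t)cos(3t)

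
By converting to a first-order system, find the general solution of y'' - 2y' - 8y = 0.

y(t) = C_1e^(-2t) + C_2e^(4t)

Let x_1 = y, x_2 = y'. Then x_1' = x_2 and x_2' = 8x_1 + 2x_2.
A = [[0,1],[8,2]]; det(A-λI) = λ^2 - 2λ - 8.
Eigenvalues λ = -2, 4 with eigenvectors (1,-2), (1,4).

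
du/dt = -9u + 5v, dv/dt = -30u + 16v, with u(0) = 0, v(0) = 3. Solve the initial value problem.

Coefficient matrix A = [[-9, 5], [-30, 16]].
Characteristic polynomial det(A - λI) = λ^2 - 7λ + 6 = 0.
Eigenvalues λ = 1, 6.
For λ=1: (A-λI) row 1 is [-10, 5], so an eigenvector is (1, 2).
For λ=6: (A-λI) row 1 is [-15, 5], so an eigenvector is (-1, -3).
General solution: K_1e^(t)(1,2) + K_2e^(6t)(-1,-3).
Applying u(0)=0, v(0)=3 gives K_1=-3, K_2=-3.

u(t) = 3e^(6t) - 3e^(t), v(t) = 9e^(6t) - 6e^(t)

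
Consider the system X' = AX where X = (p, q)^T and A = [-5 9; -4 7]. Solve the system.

p(t) = -3C_1e^(t) - 3C_2te^(t) + 2C_2e^(t), q(t) = -2C_1e^(t) - 2C_2te^(t) + C_2e^(t)

Coefficient matrix A = [[-5, 9], [-4, 7]].
Characteristic polynomial det(A - λI) = λ^2 - 2λ + 1 = 0.
Single eigenvalue λ = 1 with algebraic multiplicity 2.
Eigenvector v = (-3,-2); generalized eigenvector w with (A-λI)w=v is (2,1).
General solution: e^(t)[C_1·v + C_2·(t·v + w)].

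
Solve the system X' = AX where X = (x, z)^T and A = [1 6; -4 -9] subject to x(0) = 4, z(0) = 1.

x(t) = 15e^(-3t) - 11e^(-5t), z(t) = -10e^(-3t) + 11e^(-5t)

Coefficient matrix A = [[1, 6], [-4, -9]].
Characteristic polynomial det(A - λI) = λ^2 + 8λ + 15 = 0.
Eigenvalues λ = -3, -5.
For λ=-3: (A-λI) row 1 is [4, 6], so an eigenvector is (-3, 2).
For λ=-5: (A-λI) row 1 is [6, 6], so an eigenvector is (-1, 1).
General solution: c_1e^(-3t)(-3,2) + c_2e^(-5t)(-1,1).
Applying x(0)=4, z(0)=1 gives c_1=-5, c_2=11.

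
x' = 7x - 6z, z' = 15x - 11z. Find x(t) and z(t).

Coefficient matrix A = [[7, -6], [15, -11]].
Characteristic polynomial det(A - λI) = λ^2 + 4λ + 13 = 0.
Eigenvalues λ = -2 ± 3i (complex conjugate pair).
For λ=-2+3i: an eigenvector is (-1,-1) - i(-1,-2) = (-1 + i, -1 + 2i).
A real fundamental pair from Re and Im of e^((-2+3i)t)v: X_1 = e^(-2t)(cos(3t)·(-1,-1) + sin(3t)·(-1,-2)), X_2 = e^(-2t)(sin(3t)·(-1,-1) - cos(3t)·(-1,-2)).
General solution: c_1X_1 + c_2X_2.

x(t) = -c_1e^(-2t)sin(3t) - c_1e^(-2t)cos(3t) - c_2e^(-2t)sin(3t) + c_2e^(-2t)cos(3t), z(t) = -2c_1e^(-2t)sin(3t) - c_1e^(-2t)cos(3t) - c_2e^(-2t)sin(3t) + 2c_2e^(-2t)cos(3t)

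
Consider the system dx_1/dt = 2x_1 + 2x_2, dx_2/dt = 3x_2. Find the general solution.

x_1(t) = 2K_1e^(3t) + K_2e^(2t), x_2(t) = K_1e^(3t)

Coefficient matrix A = [[2, 2], [0, 3]].
Characteristic polynomial det(A - λI) = λ^2 - 5λ + 6 = 0.
Eigenvalues λ = 3, 2.
For λ=3: (A-λI) row 1 is [-1, 2], so an eigenvector is (2, 1).
For λ=2: (A-λI) row 1 is [0, 2], so an eigenvector is (1, 0).
General solution: K_1e^(3t)(2,1) + K_2e^(2t)(1,0).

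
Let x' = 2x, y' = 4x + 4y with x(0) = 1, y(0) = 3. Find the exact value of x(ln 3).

A = [[2,0],[4,4]]; eigenvalues λ = 2, 4.
Eigenvectors: (-1,2) for λ=2, (0,-1) for λ=4.
From the initial condition, c_1 = -1, c_2 = -5.
x(ln 3) = (-1)(3^2)(-1) + (-5)(3^4)(0) = 9.

9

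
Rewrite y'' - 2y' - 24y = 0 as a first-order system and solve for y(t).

Let x_1 = y, x_2 = y'. Then x_1' = x_2 and x_2' = 24x_1 + 2x_2.
A = [[0,1],[24,2]]; det(A-λI) = λ^2 - 2λ - 24.
Eigenvalues λ = -4, 6 with eigenvectors (1,-4), (1,6).

y(t) = c_1e^(-4t) + c_2e^(6t)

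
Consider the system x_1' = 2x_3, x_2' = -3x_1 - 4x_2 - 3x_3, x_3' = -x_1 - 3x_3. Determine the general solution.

Coefficient matrix A = [[0, 0, 2], [-3, -4, -3], [-1, 0, -3]].
det(A - λI) = 0 gives eigenvalues λ = -4, -1, -2.
For λ=-4: eigenvector (0,1,0).
For λ=-1: eigenvector (2,-1,-1).
For λ=-2: eigenvector (-1,0,1).
General solution: c_1e^(-4t)(0,1,0) + c_2e^(-t)(2,-1,-1) + c_3e^(-2t)(-1,0,1).

x_1(t) = 2c_2e^(-t) - c_3e^(-2t), x_2(t) = c_1e^(-4t) - c_2e^(-t), x_3(t) = -c_2e^(-t) + c_3e^(-2t)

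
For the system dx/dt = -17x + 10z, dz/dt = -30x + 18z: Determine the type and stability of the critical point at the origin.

A = [[-17,10],[-30,18]]; det(A-λI) = λ^2 - λ - 6.
λ = -2, 3: opposite signs.

saddle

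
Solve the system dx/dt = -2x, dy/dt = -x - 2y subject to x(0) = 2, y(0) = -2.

Coefficient matrix A = [[-2, 0], [-1, -2]].
Characteristic polynomial det(A - λI) = λ^2 + 4λ + 4 = 0.
Single eigenvalue λ = -2 with algebraic multiplicity 2.
Eigenvector v = (0,-1); generalized eigenvector w with (A-λI)w=v is (1,3).
General solution: e^(-2t)[c_1·v + c_2·(t·v + w)].
Applying x(0)=2, y(0)=-2 gives c_1=8, c_2=2.

x(t) = 2e^(-2t), y(t) = -2te^(-2t) - 2e^(-2t)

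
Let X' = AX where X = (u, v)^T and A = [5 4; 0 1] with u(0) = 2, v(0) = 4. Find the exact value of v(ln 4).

16

A = [[5,4],[0,1]]; eigenvalues λ = 1, 5.
Eigenvectors: (1,-1) for λ=1, (-1,0) for λ=5.
From the initial condition, c_1 = -4, c_2 = -6.
v(ln 4) = (-4)(4^1)(-1) + (-6)(4^5)(0) = 16.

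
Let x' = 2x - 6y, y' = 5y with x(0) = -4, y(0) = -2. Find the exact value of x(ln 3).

900

A = [[2,-6],[0,5]]; eigenvalues λ = 2, 5.
Eigenvectors: (1,0) for λ=2, (2,-1) for λ=5.
From the initial condition, c_1 = -8, c_2 = 2.
x(ln 3) = (-8)(3^2)(1) + (2)(3^5)(2) = 900.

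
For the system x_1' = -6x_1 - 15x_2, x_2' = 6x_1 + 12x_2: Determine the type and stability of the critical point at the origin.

unstable spiral

A = [[-6,-15],[6,12]]; det(A-λI) = λ^2 - 6λ + 18.
λ = 3 ± 3i: positive real part.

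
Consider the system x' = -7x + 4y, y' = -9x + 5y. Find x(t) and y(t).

Coefficient matrix A = [[-7, 4], [-9, 5]].
Characteristic polynomial det(A - λI) = λ^2 + 2λ + 1 = 0.
Single eigenvalue λ = -1 with algebraic multiplicity 2.
Eigenvector v = (-2,-3); generalized eigenvector w with (A-λI)w=v is (1,1).
General solution: e^(-t)[c_1·v + c_2·(t·v + w)].

x(t) = -2c_1e^(-t) - 2c_2te^(-t) + c_2e^(-t), y(t) = -3c_1e^(-t) - 3c_2te^(-t) + c_2e^(-t)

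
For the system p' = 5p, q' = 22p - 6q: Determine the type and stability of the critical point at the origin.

saddle

A = [[5,0],[22,-6]]; det(A-λI) = λ^2 + λ - 30.
λ = 5, -6: opposite signs.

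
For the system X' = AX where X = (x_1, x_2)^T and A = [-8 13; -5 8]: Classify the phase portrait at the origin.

center

A = [[-8,13],[-5,8]]; det(A-λI) = λ^2 + 1.
λ = 0 ± i: zero real part.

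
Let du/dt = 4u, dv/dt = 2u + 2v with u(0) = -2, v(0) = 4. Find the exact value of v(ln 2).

-8

A = [[4,0],[2,2]]; eigenvalues λ = 2, 4.
Eigenvectors: (0,1) for λ=2, (-1,-1) for λ=4.
From the initial condition, c_1 = 6, c_2 = 2.
v(ln 2) = (6)(2^2)(1) + (2)(2^4)(-1) = -8.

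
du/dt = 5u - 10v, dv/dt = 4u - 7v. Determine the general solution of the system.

Coefficient matrix A = [[5, -10], [4, -7]].
Characteristic polynomial det(A - λI) = λ^2 + 2λ + 5 = 0.
Eigenvalues λ = -1 ± 2i (complex conjugate pair).
For λ=-1+2i: an eigenvector is (-1,-1) - i(2,1) = (-1 - 2i, -1 - i).
A real fundamental pair from Re and Im of e^((-1+2i)t)v: X_1 = e^(-t)(cos(2t)·(-1,-1) + sin(2t)·(2,1)), X_2 = e^(-t)(sin(2t)·(-1,-1) - cos(2t)·(2,1)).
General solution: K_1X_1 + K_2X_2.

u(t) = 2K_1e^(-t)sin(2t) - K_1e^(-t)cos(2t) - K_2e^(-t)sin(2t) - 2K_2e^(-t)cos(2t), v(t) = K_1e^(-t)sin(2t) - K_1e^(-t)cos(2t) - K_2e^(-t)sin(2t) - K_2e^(-t)cos(2t)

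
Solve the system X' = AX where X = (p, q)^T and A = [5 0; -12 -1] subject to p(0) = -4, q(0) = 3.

p(t) = -4e^(5t), q(t) = 8e^(5t) - 5e^(-t)

Coefficient matrix A = [[5, 0], [-12, -1]].
Characteristic polynomial det(A - λI) = λ^2 - 4λ - 5 = 0.
Eigenvalues λ = 5, -1.
For λ=5: (A-λI) row 2 is [-12, -6], so an eigenvector is (1, -2).
For λ=-1: (A-λI) row 1 is [6, 0], so an eigenvector is (0, -1).
General solution: K_1e^(5t)(1,-2) + K_2e^(-t)(0,-1).
Applying p(0)=-4, q(0)=3 gives K_1=-4, K_2=5.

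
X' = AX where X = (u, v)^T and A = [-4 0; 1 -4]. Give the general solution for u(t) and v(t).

u(t) = -c_2e^(-4t), v(t) = -c_1e^(-4t) - c_2te^(-4t) - 3c_2e^(-4t)

Coefficient matrix A = [[-4, 0], [1, -4]].
Characteristic polynomial det(A - λI) = λ^2 + 8λ + 16 = 0.
Single eigenvalue λ = -4 with algebraic multiplicity 2.
Eigenvector v = (0,-1); generalized eigenvector w with (A-λI)w=v is (-1,-3).
General solution: e^(-4t)[c_1·v + c_2·(t·v + w)].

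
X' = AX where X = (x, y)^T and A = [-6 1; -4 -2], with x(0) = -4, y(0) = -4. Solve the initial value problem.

x(t) = 4te^(-4t) - 4e^(-4t), y(t) = 8te^(-4t) - 4e^(-4t)

Coefficient matrix A = [[-6, 1], [-4, -2]].
Characteristic polynomial det(A - λI) = λ^2 + 8λ + 16 = 0.
Single eigenvalue λ = -4 with algebraic multiplicity 2.
Eigenvector v = (1,2); generalized eigenvector w with (A-λI)w=v is (0,1).
General solution: e^(-4t)[C_1·v + C_2·(t·v + w)].
Applying x(0)=-4, y(0)=-4 gives C_1=-4, C_2=4.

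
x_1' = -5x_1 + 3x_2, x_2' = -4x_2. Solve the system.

Coefficient matrix A = [[-5, 3], [0, -4]].
Characteristic polynomial det(A - λI) = λ^2 + 9λ + 20 = 0.
Eigenvalues λ = -4, -5.
For λ=-4: (A-λI) row 1 is [-1, 3], so an eigenvector is (3, 1).
For λ=-5: (A-λI) row 1 is [0, 3], so an eigenvector is (1, 0).
General solution: c_1e^(-4t)(3,1) + c_2e^(-5t)(1,0).

x_1(t) = 3c_1e^(-4t) + c_2e^(-5t), x_2(t) = c_1e^(-4t)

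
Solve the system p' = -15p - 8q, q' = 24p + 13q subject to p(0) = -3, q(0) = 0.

Coefficient matrix A = [[-15, -8], [24, 13]].
Characteristic polynomial det(A - λI) = λ^2 + 2λ - 3 = 0.
Eigenvalues λ = -3, 1.
For λ=-3: (A-λI) row 1 is [-12, -8], so an eigenvector is (2, -3).
For λ=1: (A-λI) row 1 is [-16, -8], so an eigenvector is (-1, 2).
General solution: K_1e^(-3t)(2,-3) + K_2e^(t)(-1,2).
Applying p(0)=-3, q(0)=0 gives K_1=-6, K_2=-9.

p(t) = 9e^(t) - 12e^(-3t), q(t) = -18e^(t) + 18e^(-3t)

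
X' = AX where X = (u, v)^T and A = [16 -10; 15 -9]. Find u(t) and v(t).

Coefficient matrix A = [[16, -10], [15, -9]].
Characteristic polynomial det(A - λI) = λ^2 - 7λ + 6 = 0.
Eigenvalues λ = 1, 6.
For λ=1: (A-λI) row 1 is [15, -10], so an eigenvector is (-2, -3).
For λ=6: (A-λI) row 1 is [10, -10], so an eigenvector is (1, 1).
General solution: c_1e^(t)(-2,-3) + c_2e^(6t)(1,1).

u(t) = -2c_1e^(t) + c_2e^(6t), v(t) = -3c_1e^(t) + c_2e^(6t)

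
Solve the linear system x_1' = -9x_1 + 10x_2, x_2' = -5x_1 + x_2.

x_1(t) = c_1e^(-4t)sin(5t) - c_1e^(-4t)cos(5t) - c_2e^(-4t)sin(5t) - c_2e^(-4t)cos(5t), x_2(t) = c_1e^(-4t)sin(5t) - c_2e^(-4t)cos(5t)

Coefficient matrix A = [[-9, 10], [-5, 1]].
Characteristic polynomial det(A - λI) = λ^2 + 8λ + 41 = 0.
Eigenvalues λ = -4 ± 5i (complex conjugate pair).
For λ=-4+5i: an eigenvector is (-1,0) - i(1,1) = (-1 - i, 0 - i).
A real fundamental pair from Re and Im of e^((-4+5i)t)v: X_1 = e^(-4t)(cos(5t)·(-1,0) + sin(5t)·(1,1)), X_2 = e^(-4t)(sin(5t)·(-1,0) - cos(5t)·(1,1)).
General solution: c_1X_1 + c_2X_2.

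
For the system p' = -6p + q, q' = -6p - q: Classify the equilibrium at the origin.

stable node

A = [[-6,1],[-6,-1]]; det(A-λI) = λ^2 + 7λ + 12.
λ = -3, -4: both negative.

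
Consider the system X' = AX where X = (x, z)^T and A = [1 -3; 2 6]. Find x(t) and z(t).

Coefficient matrix A = [[1, -3], [2, 6]].
Characteristic polynomial det(A - λI) = λ^2 - 7λ + 12 = 0.
Eigenvalues λ = 4, 3.
For λ=4: (A-λI) row 1 is [-3, -3], so an eigenvector is (1, -1).
For λ=3: (A-λI) row 1 is [-2, -3], so an eigenvector is (3, -2).
General solution: K_1e^(4t)(1,-1) + K_2e^(3t)(3,-2).

x(t) = K_1e^(4t) + 3K_2e^(3t), z(t) = -K_1e^(4t) - 2K_2e^(3t)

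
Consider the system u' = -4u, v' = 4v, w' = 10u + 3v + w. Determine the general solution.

Coefficient matrix A = [[-4, 0, 0], [0, 4, 0], [10, 3, 1]].
det(A - λI) = 0 gives eigenvalues λ = 4, 1, -4.
For λ=4: eigenvector (0,1,1).
For λ=1: eigenvector (0,0,-1).
For λ=-4: eigenvector (1,0,-2).
General solution: c_1e^(4t)(0,1,1) + c_2e^(t)(0,0,-1) + c_3e^(-4t)(1,0,-2).

u(t) = c_3e^(-4t), v(t) = c_1e^(4t), w(t) = c_1e^(4t) - c_2e^(t) - 2c_3e^(-4t)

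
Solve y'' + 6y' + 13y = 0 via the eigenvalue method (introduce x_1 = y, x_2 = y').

Let x_1 = y, x_2 = y'. Then x_1' = x_2 and x_2' = -13x_1 - 6x_2.
A = [[0,1],[-13,-6]]; det(A-λI) = λ^2 + 6λ + 13.
Eigenvalues λ = -3 ± 2i.

y(t) = K_1e^(-3t)cos(2t) + K_2e^(-3t)sin(2t)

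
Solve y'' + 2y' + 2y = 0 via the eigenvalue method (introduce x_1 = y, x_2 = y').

y(t) = c_1e^(-t)cos(t) + c_2e^(-t)sin(t)

Let x_1 = y, x_2 = y'. Then x_1' = x_2 and x_2' = -2x_1 - 2x_2.
A = [[0,1],[-2,-2]]; det(A-λI) = λ^2 + 2λ + 2.
Eigenvalues λ = -1 ± i.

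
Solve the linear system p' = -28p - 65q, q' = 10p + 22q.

p(t) = -3K_1e^(-3t)sin(5t) - 2K_1e^(-3t)cos(5t) - 2K_2e^(-3t)sin(5t) + 3K_2e^(-3t)cos(5t), q(t) = K_1e^(-3t)sin(5t) + K_1e^(-3t)cos(5t) + K_2e^(-3t)sin(5t) - K_2e^(-3t)cos(5t)

Coefficient matrix A = [[-28, -65], [10, 22]].
Characteristic polynomial det(A - λI) = λ^2 + 6λ + 34 = 0.
Eigenvalues λ = -3 ± 5i (complex conjugate pair).
For λ=-3+5i: an eigenvector is (-2,1) - i(-3,1) = (-2 + 3i, 1 - i).
A real fundamental pair from Re and Im of e^((-3+5i)t)v: X_1 = e^(-3t)(cos(5t)·(-2,1) + sin(5t)·(-3,1)), X_2 = e^(-3t)(sin(5t)·(-2,1) - cos(5t)·(-3,1)).
General solution: K_1X_1 + K_2X_2.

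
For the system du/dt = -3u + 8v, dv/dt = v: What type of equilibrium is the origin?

A = [[-3,8],[0,1]]; det(A-λI) = λ^2 + 2λ - 3.
λ = 1, -3: opposite signs.

saddle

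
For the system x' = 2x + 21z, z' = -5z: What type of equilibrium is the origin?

A = [[2,21],[0,-5]]; det(A-λI) = λ^2 + 3λ - 10.
λ = -5, 2: opposite signs.

saddle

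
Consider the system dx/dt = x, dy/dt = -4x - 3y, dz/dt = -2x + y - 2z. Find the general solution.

x(t) = C_1e^(t), y(t) = -C_1e^(t) + C_2e^(-3t), z(t) = -C_1e^(t) - C_2e^(-3t) + C_3e^(-2t)

Coefficient matrix A = [[1, 0, 0], [-4, -3, 0], [-2, 1, -2]].
det(A - λI) = 0 gives eigenvalues λ = 1, -3, -2.
For λ=1: eigenvector (1,-1,-1).
For λ=-3: eigenvector (0,1,-1).
For λ=-2: eigenvector (0,0,1).
General solution: C_1e^(t)(1,-1,-1) + C_2e^(-3t)(0,1,-1) + C_3e^(-2t)(0,0,1).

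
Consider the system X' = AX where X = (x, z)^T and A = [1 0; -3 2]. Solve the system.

Coefficient matrix A = [[1, 0], [-3, 2]].
Characteristic polynomial det(A - λI) = λ^2 - 3λ + 2 = 0.
Eigenvalues λ = 1, 2.
For λ=1: (A-λI) row 2 is [-3, 1], so an eigenvector is (1, 3).
For λ=2: (A-λI) row 1 is [-1, 0], so an eigenvector is (0, 1).
General solution: K_1e^(t)(1,3) + K_2e^(2t)(0,1).

x(t) = K_1e^(t), z(t) = 3K_1e^(t) + K_2e^(2t)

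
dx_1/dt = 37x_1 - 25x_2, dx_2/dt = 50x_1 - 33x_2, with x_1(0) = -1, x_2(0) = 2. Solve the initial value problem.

Coefficient matrix A = [[37, -25], [50, -33]].
Characteristic polynomial det(A - λI) = λ^2 - 4λ + 29 = 0.
Eigenvalues λ = 2 ± 5i (complex conjugate pair).
For λ=2+5i: an eigenvector is (1,1) - i(2,3) = (1 - 2i, 1 - 3i).
A real fundamental pair from Re and Im of e^((2+5i)t)v: X_1 = e^(2t)(cos(5t)·(1,1) + sin(5t)·(2,3)), X_2 = e^(2t)(sin(5t)·(1,1) - cos(5t)·(2,3)).
General solution: C_1X_1 + C_2X_2.
Applying x_1(0)=-1, x_2(0)=2 gives C_1=-7, C_2=-3.

x_1(t) = -17e^(2t)sin(5t) - e^(2t)cos(5t), x_2(t) = -24e^(2t)sin(5t) + 2e^(2t)cos(5t)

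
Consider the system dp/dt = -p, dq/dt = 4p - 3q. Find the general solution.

Coefficient matrix A = [[-1, 0], [4, -3]].
Characteristic polynomial det(A - λI) = λ^2 + 4λ + 3 = 0.
Eigenvalues λ = -1, -3.
For λ=-1: (A-λI) row 2 is [4, -2], so an eigenvector is (1, 2).
For λ=-3: (A-λI) row 1 is [2, 0], so an eigenvector is (0, -1).
General solution: K_1e^(-t)(1,2) + K_2e^(-3t)(0,-1).

p(t) = K_1e^(-t), q(t) = 2K_1e^(-t) - K_2e^(-3t)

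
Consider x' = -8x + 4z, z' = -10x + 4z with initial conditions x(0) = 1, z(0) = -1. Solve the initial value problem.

x(t) = -5e^(-2t)sin(2t) + e^(-2t)cos(2t), z(t) = -8e^(-2t)sin(2t) - e^(-2t)cos(2t)

Coefficient matrix A = [[-8, 4], [-10, 4]].
Characteristic polynomial det(A - λI) = λ^2 + 4λ + 8 = 0.
Eigenvalues λ = -2 ± 2i (complex conjugate pair).
For λ=-2+2i: an eigenvector is (-1,-2) - i(-1,-1) = (-1 + i, -2 + i).
A real fundamental pair from Re and Im of e^((-2+2i)t)v: X_1 = e^(-2t)(cos(2t)·(-1,-2) + sin(2t)·(-1,-1)), X_2 = e^(-2t)(sin(2t)·(-1,-2) - cos(2t)·(-1,-1)).
General solution: C_1X_1 + C_2X_2.
Applying x(0)=1, z(0)=-1 gives C_1=2, C_2=3.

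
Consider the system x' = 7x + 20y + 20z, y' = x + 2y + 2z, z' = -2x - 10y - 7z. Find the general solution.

x(t) = -4C_1e^(2t) + 5C_2e^(3t) - 2C_3e^(-3t), y(t) = -C_1e^(2t) + C_2e^(3t), z(t) = 2C_1e^(2t) - 2C_2e^(3t) + C_3e^(-3t)

Coefficient matrix A = [[7, 20, 20], [1, 2, 2], [-2, -10, -7]].
det(A - λI) = 0 gives eigenvalues λ = 2, 3, -3.
For λ=2: eigenvector (-4,-1,2).
For λ=3: eigenvector (5,1,-2).
For λ=-3: eigenvector (-2,0,1).
General solution: C_1e^(2t)(-4,-1,2) + C_2e^(3t)(5,1,-2) + C_3e^(-3t)(-2,0,1).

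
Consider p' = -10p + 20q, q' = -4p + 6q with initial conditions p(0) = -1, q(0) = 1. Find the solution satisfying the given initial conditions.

p(t) = 7e^(-2t)sin(4t) - e^(-2t)cos(4t), q(t) = 3e^(-2t)sin(4t) + e^(-2t)cos(4t)

Coefficient matrix A = [[-10, 20], [-4, 6]].
Characteristic polynomial det(A - λI) = λ^2 + 4λ + 20 = 0.
Eigenvalues λ = -2 ± 4i (complex conjugate pair).
For λ=-2+4i: an eigenvector is (2,1) - i(1,0) = (2 - i, 1).
A real fundamental pair from Re and Im of e^((-2+4i)t)v: X_1 = e^(-2t)(cos(4t)·(2,1) + sin(4t)·(1,0)), X_2 = e^(-2t)(sin(4t)·(2,1) - cos(4t)·(1,0)).
General solution: C_1X_1 + C_2X_2.
Applying p(0)=-1, q(0)=1 gives C_1=1, C_2=3.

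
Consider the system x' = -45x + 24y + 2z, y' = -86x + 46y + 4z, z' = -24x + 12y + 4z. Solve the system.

Coefficient matrix A = [[-45, 24, 2], [-86, 46, 4], [-24, 12, 4]].
det(A - λI) = 0 gives eigenvalues λ = 3, 4, -2.
For λ=3: eigenvector (1,2,0).
For λ=4: eigenvector (2,4,1).
For λ=-2: eigenvector (-4,-7,-2).
General solution: C_1e^(3t)(1,2,0) + C_2e^(4t)(2,4,1) + C_3e^(-2t)(-4,-7,-2).

x(t) = C_1e^(3t) + 2C_2e^(4t) - 4C_3e^(-2t), y(t) = 2C_1e^(3t) + 4C_2e^(4t) - 7C_3e^(-2t), z(t) = C_2e^(4t) - 2C_3e^(-2t)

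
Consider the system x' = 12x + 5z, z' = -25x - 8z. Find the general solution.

Coefficient matrix A = [[12, 5], [-25, -8]].
Characteristic polynomial det(A - λI) = λ^2 - 4λ + 29 = 0.
Eigenvalues λ = 2 ± 5i (complex conjugate pair).
For λ=2+5i: an eigenvector is (0,-1) - i(-1,2) = (0 + i, -1 - 2i).
A real fundamental pair from Re and Im of e^((2+5i)t)v: X_1 = e^(2t)(cos(5t)·(0,-1) + sin(5t)·(-1,2)), X_2 = e^(2t)(sin(5t)·(0,-1) - cos(5t)·(-1,2)).
General solution: K_1X_1 + K_2X_2.

x(t) = -K_1e^(2t)sin(5t) + K_2e^(2t)cos(5t), z(t) = 2K_1e^(2t)sin(5t) - K_1e^(2t)cos(5t) - K_2e^(2t)sin(5t) - 2K_2e^(2t)cos(5t)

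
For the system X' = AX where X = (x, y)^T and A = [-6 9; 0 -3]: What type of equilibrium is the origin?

stable node

A = [[-6,9],[0,-3]]; det(A-λI) = λ^2 + 9λ + 18.
λ = -3, -6: both negative.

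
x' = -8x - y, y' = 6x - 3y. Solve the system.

Coefficient matrix A = [[-8, -1], [6, -3]].
Characteristic polynomial det(A - λI) = λ^2 + 11λ + 30 = 0.
Eigenvalues λ = -6, -5.
For λ=-6: (A-λI) row 1 is [-2, -1], so an eigenvector is (1, -2).
For λ=-5: (A-λI) row 1 is [-3, -1], so an eigenvector is (1, -3).
General solution: c_1e^(-6t)(1,-2) + c_2e^(-5t)(1,-3).

x(t) = c_1e^(-6t) + c_2e^(-5t), y(t) = -2c_1e^(-6t) - 3c_2e^(-5t)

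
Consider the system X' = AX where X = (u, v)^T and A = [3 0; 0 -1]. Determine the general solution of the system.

u(t) = -K_2e^(3t), v(t) = K_1e^(-t)

Coefficient matrix A = [[3, 0], [0, -1]].
Characteristic polynomial det(A - λI) = λ^2 - 2λ - 3 = 0.
Eigenvalues λ = -1, 3.
For λ=-1: (A-λI) row 1 is [4, 0], so an eigenvector is (0, 1).
For λ=3: (A-λI) row 2 is [0, -4], so an eigenvector is (-1, 0).
General solution: K_1e^(-t)(0,1) + K_2e^(3t)(-1,0).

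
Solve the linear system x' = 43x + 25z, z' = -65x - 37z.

x(t) = -C_1e^(3t)sin(5t) - 2C_1e^(3t)cos(5t) - 2C_2e^(3t)sin(5t) + C_2e^(3t)cos(5t), z(t) = 2C_1e^(3t)sin(5t) + 3C_1e^(3t)cos(5t) + 3C_2e^(3t)sin(5t) - 2C_2e^(3t)cos(5t)

Coefficient matrix A = [[43, 25], [-65, -37]].
Characteristic polynomial det(A - λI) = λ^2 - 6λ + 34 = 0.
Eigenvalues λ = 3 ± 5i (complex conjugate pair).
For λ=3+5i: an eigenvector is (-2,3) - i(-1,2) = (-2 + i, 3 - 2i).
A real fundamental pair from Re and Im of e^((3+5i)t)v: X_1 = e^(3t)(cos(5t)·(-2,3) + sin(5t)·(-1,2)), X_2 = e^(3t)(sin(5t)·(-2,3) - cos(5t)·(-1,2)).
General solution: C_1X_1 + C_2X_2.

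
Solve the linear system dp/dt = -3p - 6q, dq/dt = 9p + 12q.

Coefficient matrix A = [[-3, -6], [9, 12]].
Characteristic polynomial det(A - λI) = λ^2 - 9λ + 18 = 0.
Eigenvalues λ = 6, 3.
For λ=6: (A-λI) row 1 is [-9, -6], so an eigenvector is (-2, 3).
For λ=3: (A-λI) row 1 is [-6, -6], so an eigenvector is (-1, 1).
General solution: C_1e^(6t)(-2,3) + C_2e^(3t)(-1,1).

p(t) = -2C_1e^(6t) - C_2e^(3t), q(t) = 3C_1e^(6t) + C_2e^(3t)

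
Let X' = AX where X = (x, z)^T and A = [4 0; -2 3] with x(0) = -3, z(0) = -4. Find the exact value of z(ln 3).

216

A = [[4,0],[-2,3]]; eigenvalues λ = 4, 3.
Eigenvectors: (1,-2) for λ=4, (0,1) for λ=3.
From the initial condition, c_1 = -3, c_2 = -10.
z(ln 3) = (-3)(3^4)(-2) + (-10)(3^3)(1) = 216.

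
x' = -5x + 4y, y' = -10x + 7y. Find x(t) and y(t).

Coefficient matrix A = [[-5, 4], [-10, 7]].
Characteristic polynomial det(A - λI) = λ^2 - 2λ + 5 = 0.
Eigenvalues λ = 1 ± 2i (complex conjugate pair).
For λ=1+2i: an eigenvector is (-1,-2) - i(-1,-1) = (-1 + i, -2 + i).
A real fundamental pair from Re and Im of e^((1+2i)t)v: X_1 = e^(t)(cos(2t)·(-1,-2) + sin(2t)·(-1,-1)), X_2 = e^(t)(sin(2t)·(-1,-2) - cos(2t)·(-1,-1)).
General solution: c_1X_1 + c_2X_2.

x(t) = -c_1e^(t)sin(2t) - c_1e^(t)cos(2t) - c_2e^(t)sin(2t) + c_2e^(t)cos(2t), y(t) = -c_1e^(t)sin(2t) - 2c_1e^(t)cos(2t) - 2c_2e^(t)sin(2t) + c_2e^(t)cos(2t)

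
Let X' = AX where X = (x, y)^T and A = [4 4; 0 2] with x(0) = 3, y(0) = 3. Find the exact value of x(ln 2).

120

A = [[4,4],[0,2]]; eigenvalues λ = 4, 2.
Eigenvectors: (1,0) for λ=4, (-2,1) for λ=2.
From the initial condition, c_1 = 9, c_2 = 3.
x(ln 2) = (9)(2^4)(1) + (3)(2^2)(-2) = 120.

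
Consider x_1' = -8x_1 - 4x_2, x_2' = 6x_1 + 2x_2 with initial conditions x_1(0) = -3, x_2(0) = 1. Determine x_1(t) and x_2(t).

Coefficient matrix A = [[-8, -4], [6, 2]].
Characteristic polynomial det(A - λI) = λ^2 + 6λ + 8 = 0.
Eigenvalues λ = -4, -2.
For λ=-4: (A-λI) row 1 is [-4, -4], so an eigenvector is (1, -1).
For λ=-2: (A-λI) row 1 is [-6, -4], so an eigenvector is (-2, 3).
General solution: C_1e^(-4t)(1,-1) + C_2e^(-2t)(-2,3).
Applying x_1(0)=-3, x_2(0)=1 gives C_1=-7, C_2=-2.

x_1(t) = 4e^(-2t) - 7e^(-4t), x_2(t) = -6e^(-2t) + 7e^(-4t)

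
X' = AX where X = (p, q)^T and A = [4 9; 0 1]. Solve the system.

p(t) = 3c_1e^(t) + c_2e^(4t), q(t) = -c_1e^(t)

Coefficient matrix A = [[4, 9], [0, 1]].
Characteristic polynomial det(A - λI) = λ^2 - 5λ + 4 = 0.
Eigenvalues λ = 1, 4.
For λ=1: (A-λI) row 1 is [3, 9], so an eigenvector is (3, -1).
For λ=4: (A-λI) row 1 is [0, 9], so an eigenvector is (1, 0).
General solution: c_1e^(t)(3,-1) + c_2e^(4t)(1,0).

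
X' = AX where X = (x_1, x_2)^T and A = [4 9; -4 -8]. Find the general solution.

x_1(t) = 3K_1e^(-2t) + 3K_2te^(-2t) - K_2e^(-2t), x_2(t) = -2K_1e^(-2t) - 2K_2te^(-2t) + K_2e^(-2t)

Coefficient matrix A = [[4, 9], [-4, -8]].
Characteristic polynomial det(A - λI) = λ^2 + 4λ + 4 = 0.
Single eigenvalue λ = -2 with algebraic multiplicity 2.
Eigenvector v = (3,-2); generalized eigenvector w with (A-λI)w=v is (-1,1).
General solution: e^(-2t)[K_1·v + K_2·(t·v + w)].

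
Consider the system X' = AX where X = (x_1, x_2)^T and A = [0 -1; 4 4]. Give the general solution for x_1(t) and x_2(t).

x_1(t) = K_1e^(2t) + K_2te^(2t) + K_2e^(2t), x_2(t) = -2K_1e^(2t) - 2K_2te^(2t) - 3K_2e^(2t)

Coefficient matrix A = [[0, -1], [4, 4]].
Characteristic polynomial det(A - λI) = λ^2 - 4λ + 4 = 0.
Single eigenvalue λ = 2 with algebraic multiplicity 2.
Eigenvector v = (1,-2); generalized eigenvector w with (A-λI)w=v is (1,-3).
General solution: e^(2t)[K_1·v + K_2·(t·v + w)].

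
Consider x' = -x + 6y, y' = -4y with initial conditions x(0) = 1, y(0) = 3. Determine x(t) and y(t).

Coefficient matrix A = [[-1, 6], [0, -4]].
Characteristic polynomial det(A - λI) = λ^2 + 5λ + 4 = 0.
Eigenvalues λ = -1, -4.
For λ=-1: (A-λI) row 1 is [0, 6], so an eigenvector is (1, 0).
For λ=-4: (A-λI) row 1 is [3, 6], so an eigenvector is (2, -1).
General solution: K_1e^(-t)(1,0) + K_2e^(-4t)(2,-1).
Applying x(0)=1, y(0)=3 gives K_1=7, K_2=-3.

x(t) = 7e^(-t) - 6e^(-4t), y(t) = 3e^(-4t)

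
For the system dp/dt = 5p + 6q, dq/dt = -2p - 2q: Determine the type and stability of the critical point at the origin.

unstable node

A = [[5,6],[-2,-2]]; det(A-λI) = λ^2 - 3λ + 2.
λ = 2, 1: both positive.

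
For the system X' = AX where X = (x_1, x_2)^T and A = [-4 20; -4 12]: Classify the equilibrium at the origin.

A = [[-4,20],[-4,12]]; det(A-λI) = λ^2 - 8λ + 32.
λ = 4 ± 4i: positive real part.

unstable spiral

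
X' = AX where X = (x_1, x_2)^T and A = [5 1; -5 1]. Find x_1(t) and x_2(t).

x_1(t) = K_1e^(3t)sin(t) - K_2e^(3t)cos(t), x_2(t) = -2K_1e^(3t)sin(t) + K_1e^(3t)cos(t) + K_2e^(3t)sin(t) + 2K_2e^(3t)cos(t)

Coefficient matrix A = [[5, 1], [-5, 1]].
Characteristic polynomial det(A - λI) = λ^2 - 6λ + 10 = 0.
Eigenvalues λ = 3 ± i (complex conjugate pair).
For λ=3+i: an eigenvector is (0,1) - i(1,-2) = (0 - i, 1 + 2i).
A real fundamental pair from Re and Im of e^((3+i)t)v: X_1 = e^(3t)(cos(t)·(0,1) + sin(t)·(1,-2)), X_2 = e^(3t)(sin(t)·(0,1) - cos(t)·(1,-2)).
General solution: K_1X_1 + K_2X_2.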